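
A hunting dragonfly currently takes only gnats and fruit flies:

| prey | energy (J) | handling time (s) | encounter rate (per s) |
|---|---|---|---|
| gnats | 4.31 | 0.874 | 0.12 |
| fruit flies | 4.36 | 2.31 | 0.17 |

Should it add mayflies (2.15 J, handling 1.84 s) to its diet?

Yes

Current rate: (0.12×4.31 + 0.17×4.36)/(1 + 0.12×0.874 + 0.17×2.31) = 0.8403 J/s.
Profitability of mayflies: 2.15/1.84 = 1.168 J/s.
1.168 > 0.8403, so adding mayflies raises the average — include it.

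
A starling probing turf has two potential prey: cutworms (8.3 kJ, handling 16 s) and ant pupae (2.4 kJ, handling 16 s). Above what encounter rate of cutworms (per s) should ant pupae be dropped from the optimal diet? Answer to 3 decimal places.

Drop ant pupae once their profitability E₂/h₂ falls below the rate achievable on cutworms alone: E₂/h₂ = λE₁/(1 + λh₁).
Solve for λ: λE₁h₂ = E₂(1 + λh₁) → λ(E₁h₂ − E₂h₁) = E₂ → λ = E₂/(E₁h₂ − E₂h₁).
λ = 2.4/(8.3×16 − 2.4×16) = 2.4/94.4 = 0.02542 per s.

0.025 per s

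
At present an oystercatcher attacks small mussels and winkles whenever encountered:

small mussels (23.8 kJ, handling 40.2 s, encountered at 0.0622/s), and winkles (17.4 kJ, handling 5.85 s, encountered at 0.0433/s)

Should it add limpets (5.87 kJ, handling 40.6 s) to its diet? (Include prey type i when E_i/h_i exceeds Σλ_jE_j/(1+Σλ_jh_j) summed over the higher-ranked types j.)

Intake rate on the current diet: R = (0.0622×23.8 + 0.0433×17.4) / (1 + 0.0622×40.2 + 0.0433×5.85) = 2.234/3.754 = 0.5951 kJ/s.
limpets: E/h = 5.87/40.6 = 0.1446 kJ/s.
0.1446 < 0.5951, so adding limpets would lower the average — exclude it.

No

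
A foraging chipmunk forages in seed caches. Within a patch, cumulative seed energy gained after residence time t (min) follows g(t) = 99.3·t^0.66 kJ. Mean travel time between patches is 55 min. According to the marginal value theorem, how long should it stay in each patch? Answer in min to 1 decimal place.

106.8 min

Maximise g(t)/(T+t): set derivative to zero → g'(t)(T+t) = g(t).
g'(t) = 0.66·99.3·t^-0.34. Setting 0.66·99.3·t^-0.34 = 99.3·t^0.66/(55+t) gives 0.66(55+t) = t, so 0.34·t = 0.66×55.
t* = 0.66×55/0.34 = 106.8 min.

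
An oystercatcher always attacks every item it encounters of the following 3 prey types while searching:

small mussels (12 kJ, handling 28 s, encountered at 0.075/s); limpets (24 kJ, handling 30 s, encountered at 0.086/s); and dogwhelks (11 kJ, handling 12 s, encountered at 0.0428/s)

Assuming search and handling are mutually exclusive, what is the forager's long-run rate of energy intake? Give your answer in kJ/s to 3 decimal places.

0.555 kJ/s

R = (0.075×12 + 0.086×24 + 0.0428×11) / (1 + 0.075×28 + 0.086×30 + 0.0428×12) = 3.435/6.194 = 0.5546 kJ/s.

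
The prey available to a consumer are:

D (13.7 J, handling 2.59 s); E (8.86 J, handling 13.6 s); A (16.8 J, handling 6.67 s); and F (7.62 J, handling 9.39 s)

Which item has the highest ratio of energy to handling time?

In descending order of E/h:
D: 13.7/2.59 = 5.29 J/s
A: 16.8/6.67 = 2.52 J/s
F: 7.62/9.39 = 0.812 J/s
E: 8.86/13.6 = 0.651 J/s

D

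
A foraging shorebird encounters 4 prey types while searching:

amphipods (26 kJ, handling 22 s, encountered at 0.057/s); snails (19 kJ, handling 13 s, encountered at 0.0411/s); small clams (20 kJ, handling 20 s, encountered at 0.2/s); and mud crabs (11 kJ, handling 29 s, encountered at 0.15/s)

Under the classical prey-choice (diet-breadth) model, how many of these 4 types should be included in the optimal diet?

3

E/h in descending order: snails 1.46, amphipods 1.18, small clams 1, mud crabs 0.379 kJ/s. The optimal diet is the largest prefix of this list for which every included type satisfies E_i/h_i > R on the types above it.
Rate on top 1: 0.509. amphipods: 1.18 > 0.509 → include.
Rate on top 2: 0.8116. small clams: 1 > 0.8116 → include.
Rate on top 3: 0.9226. mud crabs: 0.379 < 0.9226 → exclude; stop.
Optimal diet: snails, amphipods, small clams — 3 of 4 types.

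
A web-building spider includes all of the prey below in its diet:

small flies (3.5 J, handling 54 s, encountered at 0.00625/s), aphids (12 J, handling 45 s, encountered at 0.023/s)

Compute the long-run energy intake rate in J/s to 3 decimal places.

R = (0.00625×3.5 + 0.023×12) / (1 + 0.00625×54 + 0.023×45) = 0.2979/2.373 = 0.1256 J/s.

0.126 J/s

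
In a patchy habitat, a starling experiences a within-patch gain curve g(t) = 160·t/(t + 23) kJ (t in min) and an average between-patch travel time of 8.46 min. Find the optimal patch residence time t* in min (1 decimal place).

Optimal t* satisfies g'(t*) = g(t*)/(T + t*).
g'(t) = 160·23/(t + 23)². Setting 160·23/(t+23)² = 160t/[(t+23)(8.46+t)] gives 23(8.46+t) = t(t+23), so t² = 23×8.46 = 194.6.
t* = √194.6 = 13.95 min.

13.9 min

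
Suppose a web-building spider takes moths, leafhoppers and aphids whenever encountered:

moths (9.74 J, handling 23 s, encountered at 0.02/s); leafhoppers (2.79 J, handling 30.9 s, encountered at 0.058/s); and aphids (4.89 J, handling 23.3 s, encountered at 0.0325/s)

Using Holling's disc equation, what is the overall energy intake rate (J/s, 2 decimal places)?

0.13 J/s

R = Σλ_iE_i / (1 + Σλ_ih_i)
Numerator: 0.02×9.74 + 0.058×2.79 + 0.0325×4.89 = 0.5155
Denominator: 1 + 0.02×23 + 0.058×30.9 + 0.0325×23.3 = 4.009
R = 0.5155/4.009 = 0.1286 J/s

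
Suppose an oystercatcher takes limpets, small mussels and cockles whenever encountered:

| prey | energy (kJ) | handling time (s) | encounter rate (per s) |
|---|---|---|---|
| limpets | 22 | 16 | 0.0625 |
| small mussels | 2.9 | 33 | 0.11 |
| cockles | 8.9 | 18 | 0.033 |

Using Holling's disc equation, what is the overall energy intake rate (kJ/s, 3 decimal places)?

R = Σλ_iE_i / (1 + Σλ_ih_i)
Numerator: 0.0625×22 + 0.11×2.9 + 0.033×8.9 = 1.988
Denominator: 1 + 0.0625×16 + 0.11×33 + 0.033×18 = 6.224
R = 1.988/6.224 = 0.3194 kJ/s

0.319 kJ/s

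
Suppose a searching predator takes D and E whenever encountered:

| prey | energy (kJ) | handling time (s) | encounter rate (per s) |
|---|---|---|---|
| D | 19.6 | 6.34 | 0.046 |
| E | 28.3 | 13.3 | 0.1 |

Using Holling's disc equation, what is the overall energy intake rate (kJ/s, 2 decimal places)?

1.42 kJ/s

Energy encountered per unit search time: 0.046×19.6 + 0.1×28.3 = 3.732 kJ/s.
Handling time per unit search time: 0.046×6.34 + 0.1×13.3 = 1.622.
Rate = 3.732/(1 + 1.622) = 1.423 kJ/s.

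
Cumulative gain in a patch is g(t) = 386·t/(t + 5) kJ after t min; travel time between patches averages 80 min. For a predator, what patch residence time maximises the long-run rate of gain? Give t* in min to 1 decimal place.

By the marginal value theorem, leave when the instantaneous gain rate g'(t) equals the habitat-wide average g(t)/(T + t).
g'(t) = 386·5/(t + 5)². Setting 386·5/(t+5)² = 386t/[(t+5)(80+t)] gives 5(80+t) = t(t+5), so t² = 5×80 = 400.
t* = √400 = 20 min.

20.0 min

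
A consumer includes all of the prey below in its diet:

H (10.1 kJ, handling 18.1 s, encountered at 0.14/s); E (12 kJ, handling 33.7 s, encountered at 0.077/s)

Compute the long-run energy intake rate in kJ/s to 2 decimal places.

Energy encountered per unit search time: 0.14×10.1 + 0.077×12 = 2.338 kJ/s.
Handling time per unit search time: 0.14×18.1 + 0.077×33.7 = 5.129.
Rate = 2.338/(1 + 5.129) = 0.3815 kJ/s.

0.38 kJ/s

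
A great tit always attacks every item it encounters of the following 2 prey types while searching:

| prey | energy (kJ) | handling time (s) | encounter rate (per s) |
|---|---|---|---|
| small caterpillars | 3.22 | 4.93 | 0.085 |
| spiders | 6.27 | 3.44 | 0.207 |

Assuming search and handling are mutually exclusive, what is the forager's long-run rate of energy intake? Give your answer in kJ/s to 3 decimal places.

0.737 kJ/s

Energy encountered per unit search time: 0.085×3.22 + 0.207×6.27 = 1.572 kJ/s.
Handling time per unit search time: 0.085×4.93 + 0.207×3.44 = 1.131.
Rate = 1.572/(1 + 1.131) = 0.7374 kJ/s.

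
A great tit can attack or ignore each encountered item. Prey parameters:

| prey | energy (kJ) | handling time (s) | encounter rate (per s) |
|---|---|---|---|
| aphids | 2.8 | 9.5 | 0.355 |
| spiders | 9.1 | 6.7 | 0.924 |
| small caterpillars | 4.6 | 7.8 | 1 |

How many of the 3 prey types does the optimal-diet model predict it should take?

Profitabilities (E/h, kJ/s): spiders 1.36, small caterpillars 0.59, aphids 0.295. Add prey in this order while the next type's profitability exceeds the intake rate on those already taken.
Rate on top 1: 1.169. small caterpillars: 0.59 < 1.169 → exclude; stop.
Optimal diet: spiders — 1 of 3 types.

1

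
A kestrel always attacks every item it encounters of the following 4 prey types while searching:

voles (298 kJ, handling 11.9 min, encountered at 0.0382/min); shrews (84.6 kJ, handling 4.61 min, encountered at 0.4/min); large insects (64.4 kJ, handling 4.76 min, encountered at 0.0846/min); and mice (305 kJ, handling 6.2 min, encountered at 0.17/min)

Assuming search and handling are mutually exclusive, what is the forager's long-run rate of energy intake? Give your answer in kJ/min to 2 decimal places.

R = Σλ_iE_i / (1 + Σλ_ih_i)
Numerator: 0.0382×298 + 0.4×84.6 + 0.0846×64.4 + 0.17×305 = 102.5
Denominator: 1 + 0.0382×11.9 + 0.4×4.61 + 0.0846×4.76 + 0.17×6.2 = 4.755
R = 102.5/4.755 = 21.56 kJ/min

21.56 kJ/min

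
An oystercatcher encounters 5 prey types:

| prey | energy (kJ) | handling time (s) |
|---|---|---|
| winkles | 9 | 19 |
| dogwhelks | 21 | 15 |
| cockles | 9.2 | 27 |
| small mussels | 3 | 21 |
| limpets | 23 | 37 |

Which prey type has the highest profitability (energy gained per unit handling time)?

Profitability E/h (kJ/s): winkles = 9/19 = 0.474, dogwhelks = 21/15 = 1.4, cockles = 9.2/27 = 0.341, small mussels = 3/21 = 0.143, limpets = 23/37 = 0.622.
Ranked: dogwhelks > limpets > winkles > cockles > small mussels.

dogwhelks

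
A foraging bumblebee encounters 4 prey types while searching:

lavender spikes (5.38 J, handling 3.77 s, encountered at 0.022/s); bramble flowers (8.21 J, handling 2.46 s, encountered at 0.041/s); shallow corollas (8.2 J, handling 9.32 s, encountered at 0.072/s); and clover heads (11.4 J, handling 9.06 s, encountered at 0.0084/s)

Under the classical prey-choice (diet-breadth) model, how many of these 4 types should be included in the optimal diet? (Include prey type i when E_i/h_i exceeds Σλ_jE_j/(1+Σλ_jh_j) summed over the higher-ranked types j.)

E/h in descending order: bramble flowers 3.34, lavender spikes 1.43, clover heads 1.26, shallow corollas 0.88 J/s. The optimal diet is the largest prefix of this list for which every included type satisfies E_i/h_i > R on the types above it.
Rate on top 1: 0.3058. lavender spikes: 1.43 > 0.3058 → include.
Rate on top 2: 0.3843. clover heads: 1.26 > 0.3843 → include.
Rate on top 3: 0.4371. shallow corollas: 0.88 > 0.4371 → include.
Optimal diet: bramble flowers, lavender spikes, clover heads, shallow corollas — 4 of 4 types.

4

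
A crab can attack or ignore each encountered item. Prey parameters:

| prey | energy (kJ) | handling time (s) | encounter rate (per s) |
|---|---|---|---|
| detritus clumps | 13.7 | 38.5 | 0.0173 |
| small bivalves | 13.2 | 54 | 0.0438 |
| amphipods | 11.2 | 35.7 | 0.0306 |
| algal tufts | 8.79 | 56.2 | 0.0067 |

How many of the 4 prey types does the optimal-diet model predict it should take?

Rank by E/h (kJ/s): detritus clumps 0.356, amphipods 0.314, small bivalves 0.244, algal tufts 0.156. Include each in turn until the next type's E/h falls below the running intake rate.
Rate on top 1: 0.1423. amphipods: 0.314 > 0.1423 → include.
Rate on top 2: 0.2102. small bivalves: 0.244 > 0.2102 → include.
Rate on top 3: 0.226. algal tufts: 0.156 < 0.226 → exclude; stop.
Optimal diet: detritus clumps, amphipods, small bivalves — 3 of 4 types.

3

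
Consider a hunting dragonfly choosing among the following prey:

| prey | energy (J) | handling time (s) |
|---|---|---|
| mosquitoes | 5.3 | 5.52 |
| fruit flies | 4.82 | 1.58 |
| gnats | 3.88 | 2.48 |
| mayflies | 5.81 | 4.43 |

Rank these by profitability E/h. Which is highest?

fruit flies

Profitability E/h (J/s): mosquitoes = 5.3/5.52 = 0.96, fruit flies = 4.82/1.58 = 3.05, gnats = 3.88/2.48 = 1.56, mayflies = 5.81/4.43 = 1.31.
Ranked: fruit flies > gnats > mayflies > mosquitoes.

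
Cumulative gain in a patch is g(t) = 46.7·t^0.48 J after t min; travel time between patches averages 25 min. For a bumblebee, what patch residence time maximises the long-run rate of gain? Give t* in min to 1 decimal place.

23.1 min

By the marginal value theorem, leave when the instantaneous gain rate g'(t) equals the habitat-wide average g(t)/(T + t).
g'(t) = 0.48·46.7·t^-0.52. Setting 0.48·46.7·t^-0.52 = 46.7·t^0.48/(25+t) gives 0.48(25+t) = t, so 0.52·t = 0.48×25.
t* = 0.48×25/0.52 = 23.08 min.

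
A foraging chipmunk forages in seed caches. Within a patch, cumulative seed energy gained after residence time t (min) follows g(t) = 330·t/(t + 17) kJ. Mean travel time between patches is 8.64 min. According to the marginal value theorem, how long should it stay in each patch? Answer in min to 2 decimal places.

By the marginal value theorem, leave when the instantaneous gain rate g'(t) equals the habitat-wide average g(t)/(T + t).
g'(t) = 330·17/(t + 17)². Setting 330·17/(t+17)² = 330t/[(t+17)(8.64+t)] gives 17(8.64+t) = t(t+17), so t² = 17×8.64 = 146.9.
t* = √146.9 = 12.12 min.

12.12 min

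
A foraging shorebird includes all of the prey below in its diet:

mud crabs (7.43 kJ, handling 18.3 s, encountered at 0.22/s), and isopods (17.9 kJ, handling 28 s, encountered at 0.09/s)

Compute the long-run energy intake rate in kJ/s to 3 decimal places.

0.430 kJ/s

R = Σλ_iE_i / (1 + Σλ_ih_i)
Numerator: 0.22×7.43 + 0.09×17.9 = 3.246
Denominator: 1 + 0.22×18.3 + 0.09×28 = 7.546
R = 3.246/7.546 = 0.4301 kJ/s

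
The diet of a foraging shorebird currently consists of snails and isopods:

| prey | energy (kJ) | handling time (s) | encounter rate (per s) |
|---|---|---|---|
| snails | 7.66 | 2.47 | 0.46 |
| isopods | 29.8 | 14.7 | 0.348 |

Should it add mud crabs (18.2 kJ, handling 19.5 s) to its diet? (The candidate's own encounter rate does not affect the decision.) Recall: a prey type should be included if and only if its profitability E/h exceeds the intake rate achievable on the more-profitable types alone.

No

Current rate: (0.46×7.66 + 0.348×29.8)/(1 + 0.46×2.47 + 0.348×14.7) = 1.916 kJ/s.
mud crabs: E/h = 18.2/19.5 = 0.9333 kJ/s.
0.9333 < 1.916, so adding mud crabs would lower the average — exclude it.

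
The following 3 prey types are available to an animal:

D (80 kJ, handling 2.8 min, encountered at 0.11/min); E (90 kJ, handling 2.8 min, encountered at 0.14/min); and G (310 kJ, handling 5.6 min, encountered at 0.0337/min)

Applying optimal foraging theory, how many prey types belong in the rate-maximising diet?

Profitabilities (E/h, kJ/min): G 55.4, E 32.1, D 28.6. Add prey in this order while the next type's profitability exceeds the intake rate on those already taken.
Rate on top 1: 8.788. E: 32.1 > 8.788 → include.
Rate on top 2: 14.58. D: 28.6 > 14.58 → include.
Optimal diet: G, E, D — 3 of 3 types.

3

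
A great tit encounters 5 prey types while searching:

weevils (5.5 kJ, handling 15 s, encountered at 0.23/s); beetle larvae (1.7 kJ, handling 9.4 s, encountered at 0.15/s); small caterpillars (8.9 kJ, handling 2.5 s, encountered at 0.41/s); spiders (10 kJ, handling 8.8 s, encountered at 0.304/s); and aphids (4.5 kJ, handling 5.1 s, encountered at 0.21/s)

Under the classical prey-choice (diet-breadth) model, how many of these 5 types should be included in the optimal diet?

1

E/h in descending order: small caterpillars 3.56, spiders 1.14, aphids 0.882, weevils 0.367, beetle larvae 0.181 kJ/s. The optimal diet is the largest prefix of this list for which every included type satisfies E_i/h_i > R on the types above it.
Rate on top 1: 1.802. spiders: 1.14 < 1.802 → exclude; stop.
Optimal diet: small caterpillars — 1 of 5 types.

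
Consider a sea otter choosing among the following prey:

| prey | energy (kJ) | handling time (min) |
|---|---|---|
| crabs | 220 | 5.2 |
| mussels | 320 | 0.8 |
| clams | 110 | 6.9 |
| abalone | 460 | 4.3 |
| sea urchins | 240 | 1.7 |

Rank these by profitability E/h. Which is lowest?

clams

In descending order of E/h:
mussels: 320/0.8 = 400 kJ/min
sea urchins: 240/1.7 = 141 kJ/min
abalone: 460/4.3 = 107 kJ/min
crabs: 220/5.2 = 42.3 kJ/min
clams: 110/6.9 = 15.9 kJ/min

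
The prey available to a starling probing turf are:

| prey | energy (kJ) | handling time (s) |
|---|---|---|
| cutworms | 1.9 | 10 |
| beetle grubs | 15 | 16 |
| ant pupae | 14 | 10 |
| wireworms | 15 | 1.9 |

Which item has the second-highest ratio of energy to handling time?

ant pupae

Profitability E/h (kJ/s): cutworms = 1.9/10 = 0.19, beetle grubs = 15/16 = 0.938, ant pupae = 14/10 = 1.4, wireworms = 15/1.9 = 7.89.
Ranked: wireworms > ant pupae > beetle grubs > cutworms.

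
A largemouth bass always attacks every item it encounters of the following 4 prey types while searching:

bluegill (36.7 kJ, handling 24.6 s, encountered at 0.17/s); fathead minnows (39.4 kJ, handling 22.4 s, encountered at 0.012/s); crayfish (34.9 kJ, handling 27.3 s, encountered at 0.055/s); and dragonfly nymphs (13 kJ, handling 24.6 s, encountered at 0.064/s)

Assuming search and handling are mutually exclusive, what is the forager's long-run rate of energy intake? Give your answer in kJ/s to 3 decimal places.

1.110 kJ/s

R = (0.17×36.7 + 0.012×39.4 + 0.055×34.9 + 0.064×13) / (1 + 0.17×24.6 + 0.012×22.4 + 0.055×27.3 + 0.064×24.6) = 9.463/8.527 = 1.11 kJ/s.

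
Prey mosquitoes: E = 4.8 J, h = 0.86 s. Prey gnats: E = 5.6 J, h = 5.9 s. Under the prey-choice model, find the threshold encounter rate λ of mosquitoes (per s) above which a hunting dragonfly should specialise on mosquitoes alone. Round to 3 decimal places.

Drop gnats once their profitability E₂/h₂ falls below the rate achievable on mosquitoes alone: E₂/h₂ = λE₁/(1 + λh₁).
Solve for λ: λE₁h₂ = E₂(1 + λh₁) → λ(E₁h₂ − E₂h₁) = E₂ → λ = E₂/(E₁h₂ − E₂h₁).
λ = 5.6/(4.8×5.9 − 5.6×0.86) = 5.6/23.5 = 0.2383 per s.

0.238 per s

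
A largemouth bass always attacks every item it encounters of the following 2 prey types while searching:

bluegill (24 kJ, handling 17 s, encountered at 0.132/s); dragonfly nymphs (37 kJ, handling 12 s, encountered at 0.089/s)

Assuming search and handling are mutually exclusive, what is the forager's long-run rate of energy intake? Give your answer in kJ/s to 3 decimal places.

1.498 kJ/s

R = Σλ_iE_i / (1 + Σλ_ih_i)
Numerator: 0.132×24 + 0.089×37 = 6.461
Denominator: 1 + 0.132×17 + 0.089×12 = 4.312
R = 6.461/4.312 = 1.498 kJ/s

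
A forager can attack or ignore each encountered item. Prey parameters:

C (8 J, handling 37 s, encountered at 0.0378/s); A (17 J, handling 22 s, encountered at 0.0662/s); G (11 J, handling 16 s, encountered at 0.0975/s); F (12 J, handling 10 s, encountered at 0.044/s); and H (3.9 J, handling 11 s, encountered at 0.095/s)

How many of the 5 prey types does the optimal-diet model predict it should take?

E/h in descending order: F 1.2, A 0.773, G 0.688, H 0.355, C 0.216 J/s. The optimal diet is the largest prefix of this list for which every included type satisfies E_i/h_i > R on the types above it.
Rate on top 1: 0.3667. A: 0.773 > 0.3667 → include.
Rate on top 2: 0.5708. G: 0.688 > 0.5708 → include.
Rate on top 3: 0.6117. H: 0.355 < 0.6117 → exclude; stop.
Optimal diet: F, A, G — 3 of 5 types.

3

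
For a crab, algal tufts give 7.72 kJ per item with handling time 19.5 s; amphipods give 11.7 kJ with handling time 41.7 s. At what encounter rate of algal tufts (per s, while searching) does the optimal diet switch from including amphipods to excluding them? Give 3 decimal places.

0.125 per s

The zero-one rule: include amphipods iff E₂/h₂ > λE₁/(1+λh₁). Equality gives the switch point.
λE₁h₂ = E₂ + λE₂h₁ ⇒ λ = E₂/(E₁h₂ − E₂h₁) = 11.7/(321.9 − 228.1) = 0.1248 per s.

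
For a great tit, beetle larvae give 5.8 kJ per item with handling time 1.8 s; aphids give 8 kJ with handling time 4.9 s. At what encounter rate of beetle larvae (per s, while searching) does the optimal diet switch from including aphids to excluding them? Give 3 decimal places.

Drop aphids once their profitability E₂/h₂ falls below the rate achievable on beetle larvae alone: E₂/h₂ = λE₁/(1 + λh₁).
Solve for λ: λE₁h₂ = E₂(1 + λh₁) → λ(E₁h₂ − E₂h₁) = E₂ → λ = E₂/(E₁h₂ − E₂h₁).
λ = 8/(5.8×4.9 − 8×1.8) = 8/14.02 = 0.5706 per s.

0.571 per s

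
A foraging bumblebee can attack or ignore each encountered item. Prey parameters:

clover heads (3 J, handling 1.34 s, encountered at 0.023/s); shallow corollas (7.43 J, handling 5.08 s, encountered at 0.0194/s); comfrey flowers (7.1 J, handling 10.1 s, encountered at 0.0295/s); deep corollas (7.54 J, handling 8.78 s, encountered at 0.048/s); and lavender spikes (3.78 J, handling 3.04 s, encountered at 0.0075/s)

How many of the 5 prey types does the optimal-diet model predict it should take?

5

E/h in descending order: clover heads 2.24, shallow corollas 1.46, lavender spikes 1.24, deep corollas 0.859, comfrey flowers 0.703 J/s. The optimal diet is the largest prefix of this list for which every included type satisfies E_i/h_i > R on the types above it.
Rate on top 1: 0.06694. shallow corollas: 1.46 > 0.06694 → include.
Rate on top 2: 0.1887. lavender spikes: 1.24 > 0.1887 → include.
Rate on top 3: 0.2096. deep corollas: 0.859 > 0.2096 → include.
Rate on top 4: 0.3835. comfrey flowers: 0.703 > 0.3835 → include.
Optimal diet: clover heads, shallow corollas, lavender spikes, deep corollas, comfrey flowers — 5 of 5 types.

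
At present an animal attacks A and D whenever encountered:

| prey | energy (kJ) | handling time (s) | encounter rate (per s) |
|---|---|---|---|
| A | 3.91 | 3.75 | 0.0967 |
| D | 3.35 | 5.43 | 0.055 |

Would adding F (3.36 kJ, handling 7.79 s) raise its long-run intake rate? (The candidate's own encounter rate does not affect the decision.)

On A and D alone, R = ΣλE/(1+Σλh) = 0.5623/1.661 = 0.3385 kJ/s.
F: E/h = 3.36/7.79 = 0.4313 kJ/s.
Since 0.4313 > R, including F increases the long-run rate.

Yes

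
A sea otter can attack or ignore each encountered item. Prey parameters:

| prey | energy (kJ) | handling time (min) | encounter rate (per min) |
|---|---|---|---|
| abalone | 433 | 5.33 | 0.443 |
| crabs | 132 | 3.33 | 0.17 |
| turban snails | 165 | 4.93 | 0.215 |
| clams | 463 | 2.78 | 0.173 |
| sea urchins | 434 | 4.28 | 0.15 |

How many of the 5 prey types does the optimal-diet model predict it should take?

Rank by E/h (kJ/min): clams 167, sea urchins 101, abalone 81.2, crabs 39.6, turban snails 33.5. Include each in turn until the next type's E/h falls below the running intake rate.
Rate on top 1: 54.09. sea urchins: 101 > 54.09 → include.
Rate on top 2: 68.4. abalone: 81.2 > 68.4 → include.
Rate on top 3: 75.16. crabs: 39.6 < 75.16 → exclude; stop.
Optimal diet: clams, sea urchins, abalone — 3 of 5 types.

3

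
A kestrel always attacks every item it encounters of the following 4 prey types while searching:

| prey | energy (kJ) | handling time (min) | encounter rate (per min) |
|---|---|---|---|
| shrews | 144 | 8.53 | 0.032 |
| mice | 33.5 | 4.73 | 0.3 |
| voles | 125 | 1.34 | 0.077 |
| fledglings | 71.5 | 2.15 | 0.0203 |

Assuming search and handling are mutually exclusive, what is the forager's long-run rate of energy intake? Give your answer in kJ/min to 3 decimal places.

9.065 kJ/min

Energy encountered per unit search time: 0.032×144 + 0.3×33.5 + 0.077×125 + 0.0203×71.5 = 25.73 kJ/min.
Handling time per unit search time: 0.032×8.53 + 0.3×4.73 + 0.077×1.34 + 0.0203×2.15 = 1.839.
Rate = 25.73/(1 + 1.839) = 9.065 kJ/min.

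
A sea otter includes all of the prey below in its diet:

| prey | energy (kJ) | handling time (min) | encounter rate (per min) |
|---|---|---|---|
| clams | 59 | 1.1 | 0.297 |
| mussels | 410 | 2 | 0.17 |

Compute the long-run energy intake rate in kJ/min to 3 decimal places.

52.333 kJ/min

R = (0.297×59 + 0.17×410) / (1 + 0.297×1.1 + 0.17×2) = 87.22/1.667 = 52.33 kJ/min.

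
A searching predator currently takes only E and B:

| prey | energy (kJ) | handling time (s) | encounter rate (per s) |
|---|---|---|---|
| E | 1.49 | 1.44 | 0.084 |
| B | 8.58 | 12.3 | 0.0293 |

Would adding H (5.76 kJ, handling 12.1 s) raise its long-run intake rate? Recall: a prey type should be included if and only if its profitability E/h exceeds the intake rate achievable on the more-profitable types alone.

Yes

Intake rate on the current diet: R = (0.084×1.49 + 0.0293×8.58) / (1 + 0.084×1.44 + 0.0293×12.3) = 0.3766/1.481 = 0.2542 kJ/s.
Profitability of H: 5.76/12.1 = 0.476 kJ/s.
Since 0.476 > R, including H increases the long-run rate.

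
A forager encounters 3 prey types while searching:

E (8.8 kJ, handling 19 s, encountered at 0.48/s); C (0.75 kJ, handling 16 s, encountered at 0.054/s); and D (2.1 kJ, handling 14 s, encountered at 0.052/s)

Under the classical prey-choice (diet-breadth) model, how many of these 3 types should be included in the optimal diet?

1

Rank by E/h (kJ/s): E 0.463, D 0.15, C 0.0469. Include each in turn until the next type's E/h falls below the running intake rate.
Rate on top 1: 0.4174. D: 0.15 < 0.4174 → exclude; stop.
Optimal diet: E — 1 of 3 types.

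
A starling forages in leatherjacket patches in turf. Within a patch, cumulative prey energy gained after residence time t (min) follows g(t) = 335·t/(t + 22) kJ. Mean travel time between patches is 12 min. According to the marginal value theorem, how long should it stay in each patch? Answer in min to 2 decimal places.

Optimal t* satisfies g'(t*) = g(t*)/(T + t*).
g'(t) = 335·22/(t + 22)². Setting 335·22/(t+22)² = 335t/[(t+22)(12+t)] gives 22(12+t) = t(t+22), so t² = 22×12 = 264.
t* = √264 = 16.25 min.

16.25 min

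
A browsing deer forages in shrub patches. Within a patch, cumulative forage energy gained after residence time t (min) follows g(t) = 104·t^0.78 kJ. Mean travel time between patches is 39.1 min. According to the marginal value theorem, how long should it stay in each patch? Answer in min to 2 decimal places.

138.63 min

Optimal t* satisfies g'(t*) = g(t*)/(T + t*).
g'(t) = 0.78·104·t^-0.22. Setting 0.78·104·t^-0.22 = 104·t^0.78/(39.1+t) gives 0.78(39.1+t) = t, so 0.22·t = 0.78×39.1.
t* = 0.78×39.1/0.22 = 138.6 min.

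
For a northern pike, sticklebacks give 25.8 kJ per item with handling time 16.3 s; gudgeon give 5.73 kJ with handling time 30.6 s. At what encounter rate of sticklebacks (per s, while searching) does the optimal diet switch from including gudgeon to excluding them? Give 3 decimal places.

0.008 per s

At the threshold, the rate on sticklebacks alone equals the profitability of gudgeon: λ·25.8/(1 + λ·16.3) = 5.73/30.6 = 0.1873.
Rearranging, λ(25.8 − 0.1873×16.3) = 0.1873, so λ = 0.1873/22.75 = 0.008232 per s.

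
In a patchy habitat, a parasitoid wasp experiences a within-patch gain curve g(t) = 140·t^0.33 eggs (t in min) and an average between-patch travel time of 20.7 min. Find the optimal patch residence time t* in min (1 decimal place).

By the marginal value theorem, leave when the instantaneous gain rate g'(t) equals the habitat-wide average g(t)/(T + t).
g'(t) = 0.33·140·t^-0.67. Setting 0.33·140·t^-0.67 = 140·t^0.33/(20.7+t) gives 0.33(20.7+t) = t, so 0.67·t = 0.33×20.7.
t* = 0.33×20.7/0.67 = 10.2 min.

10.2 min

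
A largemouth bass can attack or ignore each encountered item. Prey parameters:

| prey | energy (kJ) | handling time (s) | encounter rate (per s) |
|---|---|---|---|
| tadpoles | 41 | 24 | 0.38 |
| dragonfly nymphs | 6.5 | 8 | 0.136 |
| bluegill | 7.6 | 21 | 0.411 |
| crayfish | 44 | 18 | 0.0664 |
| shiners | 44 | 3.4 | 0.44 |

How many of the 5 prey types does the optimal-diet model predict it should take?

1

Rank by E/h (kJ/s): shiners 12.9, crayfish 2.44, tadpoles 1.71, dragonfly nymphs 0.812, bluegill 0.362. Include each in turn until the next type's E/h falls below the running intake rate.
Rate on top 1: 7.756. crayfish: 2.44 < 7.756 → exclude; stop.
Optimal diet: shiners — 1 of 5 types.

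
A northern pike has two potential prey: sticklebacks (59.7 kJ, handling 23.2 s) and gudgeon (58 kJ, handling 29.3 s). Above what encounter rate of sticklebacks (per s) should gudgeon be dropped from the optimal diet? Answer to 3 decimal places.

At the threshold, the rate on sticklebacks alone equals the profitability of gudgeon: λ·59.7/(1 + λ·23.2) = 58/29.3 = 1.98.
Rearranging, λ(59.7 − 1.98×23.2) = 1.98, so λ = 1.98/13.78 = 0.1437 per s.

0.144 per s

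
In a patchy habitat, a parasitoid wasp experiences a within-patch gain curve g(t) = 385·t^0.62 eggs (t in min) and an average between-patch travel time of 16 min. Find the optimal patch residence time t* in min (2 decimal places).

26.11 min

Optimal t* satisfies g'(t*) = g(t*)/(T + t*).
g'(t) = 0.62·385·t^-0.38. Setting 0.62·385·t^-0.38 = 385·t^0.62/(16+t) gives 0.62(16+t) = t, so 0.38·t = 0.62×16.
t* = 0.62×16/0.38 = 26.11 min.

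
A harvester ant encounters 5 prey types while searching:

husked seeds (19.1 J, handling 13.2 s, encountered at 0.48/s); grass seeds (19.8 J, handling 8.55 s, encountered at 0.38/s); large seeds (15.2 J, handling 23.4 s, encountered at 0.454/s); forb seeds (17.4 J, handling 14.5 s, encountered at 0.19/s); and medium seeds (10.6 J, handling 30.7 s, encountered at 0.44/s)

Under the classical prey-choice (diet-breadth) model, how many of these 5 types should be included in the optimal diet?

E/h in descending order: grass seeds 2.32, husked seeds 1.45, forb seeds 1.2, large seeds 0.65, medium seeds 0.345 J/s. The optimal diet is the largest prefix of this list for which every included type satisfies E_i/h_i > R on the types above it.
Rate on top 1: 1.771. husked seeds: 1.45 < 1.771 → exclude; stop.
Optimal diet: grass seeds — 1 of 5 types.

1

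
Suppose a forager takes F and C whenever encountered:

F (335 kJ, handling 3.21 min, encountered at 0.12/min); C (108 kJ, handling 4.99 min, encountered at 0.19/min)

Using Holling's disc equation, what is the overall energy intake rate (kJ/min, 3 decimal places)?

26.023 kJ/min

R = (0.12×335 + 0.19×108) / (1 + 0.12×3.21 + 0.19×4.99) = 60.72/2.333 = 26.02 kJ/min.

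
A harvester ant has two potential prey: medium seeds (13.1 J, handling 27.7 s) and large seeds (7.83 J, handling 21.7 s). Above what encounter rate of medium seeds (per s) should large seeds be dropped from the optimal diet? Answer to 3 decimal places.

The zero-one rule: include large seeds iff E₂/h₂ > λE₁/(1+λh₁). Equality gives the switch point.
λE₁h₂ = E₂ + λE₂h₁ ⇒ λ = E₂/(E₁h₂ − E₂h₁) = 7.83/(284.3 − 216.9) = 0.1162 per s.

0.116 per s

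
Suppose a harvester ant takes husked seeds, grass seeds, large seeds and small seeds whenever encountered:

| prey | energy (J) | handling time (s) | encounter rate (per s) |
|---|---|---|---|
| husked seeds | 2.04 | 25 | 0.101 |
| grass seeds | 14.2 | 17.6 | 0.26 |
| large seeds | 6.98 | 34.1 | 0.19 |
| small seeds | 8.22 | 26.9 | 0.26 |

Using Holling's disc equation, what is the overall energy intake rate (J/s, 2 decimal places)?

0.34 J/s

R = (0.101×2.04 + 0.26×14.2 + 0.19×6.98 + 0.26×8.22) / (1 + 0.101×25 + 0.26×17.6 + 0.19×34.1 + 0.26×26.9) = 7.361/21.57 = 0.3412 J/s.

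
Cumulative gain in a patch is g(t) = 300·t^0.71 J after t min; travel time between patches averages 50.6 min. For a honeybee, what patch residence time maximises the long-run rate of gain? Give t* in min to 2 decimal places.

123.88 min

Maximise g(t)/(T+t): set derivative to zero → g'(t)(T+t) = g(t).
g'(t) = 0.71·300·t^-0.29. Setting 0.71·300·t^-0.29 = 300·t^0.71/(50.6+t) gives 0.71(50.6+t) = t, so 0.29·t = 0.71×50.6.
t* = 0.71×50.6/0.29 = 123.9 min.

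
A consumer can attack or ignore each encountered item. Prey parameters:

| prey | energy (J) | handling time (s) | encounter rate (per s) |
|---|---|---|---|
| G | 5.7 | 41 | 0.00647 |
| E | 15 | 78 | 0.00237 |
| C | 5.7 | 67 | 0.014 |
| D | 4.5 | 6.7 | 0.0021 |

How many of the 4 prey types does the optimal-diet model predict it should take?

E/h in descending order: D 0.672, E 0.192, G 0.139, C 0.0851 J/s. The optimal diet is the largest prefix of this list for which every included type satisfies E_i/h_i > R on the types above it.
Rate on top 1: 0.009319. E: 0.192 > 0.009319 → include.
Rate on top 2: 0.03753. G: 0.139 > 0.03753 → include.
Rate on top 3: 0.05592. C: 0.0851 > 0.05592 → include.
Optimal diet: D, E, G, C — 4 of 4 types.

4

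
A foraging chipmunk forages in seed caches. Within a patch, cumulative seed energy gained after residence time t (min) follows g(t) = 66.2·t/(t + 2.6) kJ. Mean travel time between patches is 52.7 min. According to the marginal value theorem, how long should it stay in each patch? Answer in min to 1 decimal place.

11.7 min

By the marginal value theorem, leave when the instantaneous gain rate g'(t) equals the habitat-wide average g(t)/(T + t).
g'(t) = 66.2·2.6/(t + 2.6)². Setting 66.2·2.6/(t+2.6)² = 66.2t/[(t+2.6)(52.7+t)] gives 2.6(52.7+t) = t(t+2.6), so t² = 2.6×52.7 = 137.
t* = √137 = 11.71 min.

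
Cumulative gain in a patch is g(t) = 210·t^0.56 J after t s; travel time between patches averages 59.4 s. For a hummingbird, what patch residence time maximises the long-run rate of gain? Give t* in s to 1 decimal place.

Maximise g(t)/(T+t): set derivative to zero → g'(t)(T+t) = g(t).
g'(t) = 0.56·210·t^-0.44. Setting 0.56·210·t^-0.44 = 210·t^0.56/(59.4+t) gives 0.56(59.4+t) = t, so 0.44·t = 0.56×59.4.
t* = 0.56×59.4/0.44 = 75.6 s.

75.6 s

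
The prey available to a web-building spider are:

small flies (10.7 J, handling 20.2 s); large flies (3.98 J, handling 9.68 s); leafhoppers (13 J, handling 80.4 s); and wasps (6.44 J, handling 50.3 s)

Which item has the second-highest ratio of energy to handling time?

Profitability E/h (J/s): small flies = 10.7/20.2 = 0.53, large flies = 3.98/9.68 = 0.411, leafhoppers = 13/80.4 = 0.162, wasps = 6.44/50.3 = 0.128.
Ranked: small flies > large flies > leafhoppers > wasps.

large flies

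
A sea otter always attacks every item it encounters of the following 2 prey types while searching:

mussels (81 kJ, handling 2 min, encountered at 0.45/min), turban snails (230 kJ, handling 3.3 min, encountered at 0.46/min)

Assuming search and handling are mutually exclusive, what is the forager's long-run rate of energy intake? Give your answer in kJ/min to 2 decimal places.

Energy encountered per unit search time: 0.45×81 + 0.46×230 = 142.2 kJ/min.
Handling time per unit search time: 0.45×2 + 0.46×3.3 = 2.418.
Rate = 142.2/(1 + 2.418) = 41.62 kJ/min.

41.62 kJ/min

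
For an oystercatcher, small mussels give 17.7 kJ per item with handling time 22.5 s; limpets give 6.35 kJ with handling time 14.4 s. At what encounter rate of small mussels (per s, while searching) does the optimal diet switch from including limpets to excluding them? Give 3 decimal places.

0.057 per s

The zero-one rule: include limpets iff E₂/h₂ > λE₁/(1+λh₁). Equality gives the switch point.
λE₁h₂ = E₂ + λE₂h₁ ⇒ λ = E₂/(E₁h₂ − E₂h₁) = 6.35/(254.9 − 142.9) = 0.05669 per s.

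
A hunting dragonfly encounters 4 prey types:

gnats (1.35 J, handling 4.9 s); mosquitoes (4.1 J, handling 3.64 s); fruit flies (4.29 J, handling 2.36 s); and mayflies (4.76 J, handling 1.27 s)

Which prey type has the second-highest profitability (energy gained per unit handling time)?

fruit flies

In descending order of E/h:
mayflies: 4.76/1.27 = 3.75 J/s
fruit flies: 4.29/2.36 = 1.82 J/s
mosquitoes: 4.1/3.64 = 1.13 J/s
gnats: 1.35/4.9 = 0.276 J/s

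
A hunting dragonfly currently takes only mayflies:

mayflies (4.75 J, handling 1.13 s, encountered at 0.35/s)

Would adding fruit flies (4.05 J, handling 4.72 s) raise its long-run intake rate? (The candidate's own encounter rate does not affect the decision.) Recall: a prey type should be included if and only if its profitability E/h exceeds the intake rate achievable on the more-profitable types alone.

No

On mayflies alone, R = ΣλE/(1+Σλh) = 1.662/1.395 = 1.191 J/s.
fruit flies: E/h = 4.05/4.72 = 0.8581 J/s.
0.8581 < 1.191, so adding fruit flies would lower the average — exclude it.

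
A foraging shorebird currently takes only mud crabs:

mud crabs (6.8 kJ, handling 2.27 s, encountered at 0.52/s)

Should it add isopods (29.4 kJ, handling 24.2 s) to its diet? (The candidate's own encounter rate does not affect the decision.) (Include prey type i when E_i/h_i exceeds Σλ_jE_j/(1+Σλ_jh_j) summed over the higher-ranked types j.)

No

Intake rate on the current diet: R = (0.52×6.8) / (1 + 0.52×2.27) = 3.536/2.18 = 1.622 kJ/s.
isopods: E/h = 29.4/24.2 = 1.215 kJ/s.
1.215 < 1.622, so adding isopods would lower the average — exclude it.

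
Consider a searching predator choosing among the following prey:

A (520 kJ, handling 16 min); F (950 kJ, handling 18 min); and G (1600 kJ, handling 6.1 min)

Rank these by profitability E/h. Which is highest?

Profitability E/h (kJ/min): A = 520/16 = 32.5, F = 950/18 = 52.8, G = 1600/6.1 = 262.
Ranked: G > F > A.

G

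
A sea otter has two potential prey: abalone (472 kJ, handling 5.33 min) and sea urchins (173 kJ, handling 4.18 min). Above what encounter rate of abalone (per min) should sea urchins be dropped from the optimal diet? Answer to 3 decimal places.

0.165 per min

Drop sea urchins once their profitability E₂/h₂ falls below the rate achievable on abalone alone: E₂/h₂ = λE₁/(1 + λh₁).
Solve for λ: λE₁h₂ = E₂(1 + λh₁) → λ(E₁h₂ − E₂h₁) = E₂ → λ = E₂/(E₁h₂ − E₂h₁).
λ = 173/(472×4.18 − 173×5.33) = 173/1051 = 0.1646 per min.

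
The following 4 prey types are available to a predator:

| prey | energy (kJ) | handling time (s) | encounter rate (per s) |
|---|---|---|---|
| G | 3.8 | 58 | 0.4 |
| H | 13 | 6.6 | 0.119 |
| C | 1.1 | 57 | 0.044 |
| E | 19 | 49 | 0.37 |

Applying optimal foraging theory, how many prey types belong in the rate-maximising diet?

1

Rank by E/h (kJ/s): H 1.97, E 0.388, G 0.0655, C 0.0193. Include each in turn until the next type's E/h falls below the running intake rate.
Rate on top 1: 0.8665. E: 0.388 < 0.8665 → exclude; stop.
Optimal diet: H — 1 of 4 types.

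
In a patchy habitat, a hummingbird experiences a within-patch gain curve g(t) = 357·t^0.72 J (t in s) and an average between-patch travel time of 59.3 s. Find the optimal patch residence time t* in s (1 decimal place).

152.5 s

Optimal t* satisfies g'(t*) = g(t*)/(T + t*).
g'(t) = 0.72·357·t^-0.28. Setting 0.72·357·t^-0.28 = 357·t^0.72/(59.3+t) gives 0.72(59.3+t) = t, so 0.28·t = 0.72×59.3.
t* = 0.72×59.3/0.28 = 152.5 s.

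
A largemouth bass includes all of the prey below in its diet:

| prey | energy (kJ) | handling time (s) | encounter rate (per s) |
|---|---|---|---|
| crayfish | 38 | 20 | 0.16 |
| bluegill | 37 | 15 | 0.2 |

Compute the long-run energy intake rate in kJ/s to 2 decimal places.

1.87 kJ/s

R = (0.16×38 + 0.2×37) / (1 + 0.16×20 + 0.2×15) = 13.48/7.2 = 1.872 kJ/s.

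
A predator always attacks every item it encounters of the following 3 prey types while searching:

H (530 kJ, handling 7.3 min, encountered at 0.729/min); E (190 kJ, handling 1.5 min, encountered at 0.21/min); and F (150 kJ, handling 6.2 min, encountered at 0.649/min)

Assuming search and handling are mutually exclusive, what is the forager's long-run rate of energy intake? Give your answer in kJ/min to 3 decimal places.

R = (0.729×530 + 0.21×190 + 0.649×150) / (1 + 0.729×7.3 + 0.21×1.5 + 0.649×6.2) = 523.6/10.66 = 49.12 kJ/min.

49.118 kJ/min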